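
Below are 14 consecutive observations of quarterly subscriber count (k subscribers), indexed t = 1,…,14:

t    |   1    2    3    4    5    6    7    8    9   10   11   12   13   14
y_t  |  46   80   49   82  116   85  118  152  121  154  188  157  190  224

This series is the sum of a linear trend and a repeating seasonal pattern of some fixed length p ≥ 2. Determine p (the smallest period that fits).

3

First differences y_{t+1} − y_t: 34, -31, 33, 34, -31, 33, 34, -31, …
The difference pattern repeats every 3 terms and not for any smaller step, so p = 3.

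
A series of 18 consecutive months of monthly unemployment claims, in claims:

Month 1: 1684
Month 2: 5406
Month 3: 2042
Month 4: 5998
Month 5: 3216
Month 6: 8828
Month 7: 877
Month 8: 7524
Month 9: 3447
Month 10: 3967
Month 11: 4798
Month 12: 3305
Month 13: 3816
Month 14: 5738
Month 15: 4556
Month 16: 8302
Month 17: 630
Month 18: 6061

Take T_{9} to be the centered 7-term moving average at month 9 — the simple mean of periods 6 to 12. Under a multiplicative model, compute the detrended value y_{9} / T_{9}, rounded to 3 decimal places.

0.737

Trend T_9 = (8828 + 877 + 7524 + 3447 + 3967 + 4798 + 3305) / 7 = 32746/7 = 4678.00000
Ratio to trend: 3447 / 4678.00000 = 0.737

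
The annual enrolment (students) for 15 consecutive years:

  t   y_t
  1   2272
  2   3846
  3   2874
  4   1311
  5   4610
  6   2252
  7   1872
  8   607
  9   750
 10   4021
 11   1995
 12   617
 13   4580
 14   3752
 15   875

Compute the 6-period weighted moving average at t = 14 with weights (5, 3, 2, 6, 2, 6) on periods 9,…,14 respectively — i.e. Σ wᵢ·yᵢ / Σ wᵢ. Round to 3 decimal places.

2299.042

Weighted sum: 5·750 + 3·4021 + 2·1995 + 6·617 + 2·4580 + 6·3752 = 3750 + 12063 + 3990 + 3702 + 9160 + 22512 = 55177
Weight total: 5 + 3 + 2 + 6 + 2 + 6 = 24
WMA = 55177 / 24 = 2299.042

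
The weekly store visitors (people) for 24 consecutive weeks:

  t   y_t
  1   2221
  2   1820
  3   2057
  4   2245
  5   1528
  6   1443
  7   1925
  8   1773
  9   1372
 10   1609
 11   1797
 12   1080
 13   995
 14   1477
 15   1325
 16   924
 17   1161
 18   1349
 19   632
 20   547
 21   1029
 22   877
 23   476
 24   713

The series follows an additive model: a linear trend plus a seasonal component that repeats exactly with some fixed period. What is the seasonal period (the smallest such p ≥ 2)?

7

First differences y_{t+1} − y_t: -401, 237, 188, -717, -85, 482, -152, -401, 237, 188, -717, -85, 482, -152, -401, 237, …
The difference pattern repeats every 7 terms and not for any smaller step, so p = 7.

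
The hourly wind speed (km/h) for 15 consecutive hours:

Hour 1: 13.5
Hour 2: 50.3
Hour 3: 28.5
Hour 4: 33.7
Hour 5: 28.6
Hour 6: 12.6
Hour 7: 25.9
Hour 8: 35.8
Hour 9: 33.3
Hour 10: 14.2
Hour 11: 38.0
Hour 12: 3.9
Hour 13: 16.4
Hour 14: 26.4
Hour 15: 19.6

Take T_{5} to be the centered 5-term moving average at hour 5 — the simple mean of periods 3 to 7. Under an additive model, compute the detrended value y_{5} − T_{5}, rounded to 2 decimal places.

2.74

Trend T_5 = (28.5 + 33.7 + 28.6 + 12.6 + 25.9) / 5 = 129.3/5 = 25.8600
Detrended value: 28.6 − 25.8600 = 2.74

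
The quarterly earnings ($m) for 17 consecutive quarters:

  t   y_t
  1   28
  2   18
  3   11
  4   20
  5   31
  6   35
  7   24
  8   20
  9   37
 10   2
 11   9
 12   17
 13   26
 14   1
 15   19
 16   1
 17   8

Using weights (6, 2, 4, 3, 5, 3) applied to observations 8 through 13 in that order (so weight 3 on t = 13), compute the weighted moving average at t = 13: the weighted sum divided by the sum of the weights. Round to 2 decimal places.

Weighted sum: 6·20 + 2·37 + 4·2 + 3·9 + 5·17 + 3·26 = 120 + 74 + 8 + 27 + 85 + 78 = 392
Weight total: 6 + 2 + 4 + 3 + 5 + 3 = 23
WMA = 392 / 23 = 17.04

17.04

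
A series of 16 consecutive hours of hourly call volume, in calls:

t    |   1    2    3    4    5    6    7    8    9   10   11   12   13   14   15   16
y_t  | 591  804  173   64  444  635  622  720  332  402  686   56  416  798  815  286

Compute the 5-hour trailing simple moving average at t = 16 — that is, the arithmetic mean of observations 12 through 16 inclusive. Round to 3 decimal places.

Sum of periods 12–16: 56 + 416 + 798 + 815 + 286 = 2371
Divide by 5: 2371 / 5 = 474.200

474.200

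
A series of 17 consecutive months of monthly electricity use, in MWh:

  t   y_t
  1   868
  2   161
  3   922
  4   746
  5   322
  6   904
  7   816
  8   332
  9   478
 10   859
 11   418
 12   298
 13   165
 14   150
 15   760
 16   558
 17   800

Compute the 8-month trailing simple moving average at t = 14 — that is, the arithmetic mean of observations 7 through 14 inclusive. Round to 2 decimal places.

439.50

Sum of periods 7–14: 816 + 332 + 478 + 859 + 418 + 298 + 165 + 150 = 3516
Divide by 8: 3516 / 8 = 439.50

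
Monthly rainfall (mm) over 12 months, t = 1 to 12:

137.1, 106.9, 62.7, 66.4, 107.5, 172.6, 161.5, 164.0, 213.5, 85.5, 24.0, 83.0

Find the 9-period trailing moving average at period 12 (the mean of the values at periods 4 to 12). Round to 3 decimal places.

Sum of periods 4–12: 66.4 + 107.5 + 172.6 + 161.5 + 164.0 + 213.5 + 85.5 + 24.0 + 83.0 = 1078.0
Divide by 9: 1078.0 / 9 = 119.778

119.778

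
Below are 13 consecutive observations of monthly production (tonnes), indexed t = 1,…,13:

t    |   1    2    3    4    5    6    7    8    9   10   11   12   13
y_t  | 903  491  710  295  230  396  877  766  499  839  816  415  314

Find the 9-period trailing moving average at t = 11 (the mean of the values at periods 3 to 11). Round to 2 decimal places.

603.11

Sum of periods 3–11: 710 + 295 + 230 + 396 + 877 + 766 + 499 + 839 + 816 = 5428
Divide by 9: 5428 / 9 = 603.11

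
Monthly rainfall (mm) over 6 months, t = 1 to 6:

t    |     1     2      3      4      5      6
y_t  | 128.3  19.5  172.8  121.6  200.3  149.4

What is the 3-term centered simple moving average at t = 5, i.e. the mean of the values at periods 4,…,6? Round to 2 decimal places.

Sum of periods 4–6: 121.6 + 200.3 + 149.4 = 471.3
Divide by 3: 471.3 / 3 = 157.10

157.10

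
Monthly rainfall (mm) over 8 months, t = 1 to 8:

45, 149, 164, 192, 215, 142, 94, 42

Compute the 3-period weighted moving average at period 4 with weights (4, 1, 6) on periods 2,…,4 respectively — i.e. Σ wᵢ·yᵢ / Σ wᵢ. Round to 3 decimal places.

Weighted sum: 4·149 + 1·164 + 6·192 = 596 + 164 + 1152 = 1912
Weight total: 4 + 1 + 6 = 11
WMA = 1912 / 11 = 173.818

173.818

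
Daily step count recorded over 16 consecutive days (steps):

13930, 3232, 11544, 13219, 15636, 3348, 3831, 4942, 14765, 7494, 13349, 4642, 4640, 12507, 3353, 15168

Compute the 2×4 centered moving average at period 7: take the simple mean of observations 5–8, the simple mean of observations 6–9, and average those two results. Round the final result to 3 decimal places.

Sum over 5–8: 15636 + 3348 + 3831 + 4942 = 27757
Sum over 6–9: 3348 + 3831 + 4942 + 14765 = 26886
CMA at t=7 = (27757 + 26886) / (2·4) = 54643 / 8 = 6830.375

6830.375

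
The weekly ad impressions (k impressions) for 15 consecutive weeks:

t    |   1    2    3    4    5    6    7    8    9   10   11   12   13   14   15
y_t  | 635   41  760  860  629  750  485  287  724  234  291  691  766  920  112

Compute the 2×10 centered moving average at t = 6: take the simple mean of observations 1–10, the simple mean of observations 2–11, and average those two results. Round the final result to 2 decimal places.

Sum over 1–10: 635 + 41 + 760 + 860 + 629 + 750 + 485 + 287 + 724 + 234 = 5405
Sum over 2–11: 41 + 760 + 860 + 629 + 750 + 485 + 287 + 724 + 234 + 291 = 5061
CMA at t=6 = (5405 + 5061) / (2·10) = 10466 / 20 = 523.30

523.30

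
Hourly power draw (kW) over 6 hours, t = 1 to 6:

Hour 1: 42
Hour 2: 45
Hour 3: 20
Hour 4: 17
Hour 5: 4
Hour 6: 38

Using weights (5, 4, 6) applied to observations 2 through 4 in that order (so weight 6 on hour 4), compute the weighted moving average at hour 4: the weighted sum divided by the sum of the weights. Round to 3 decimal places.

27.133

Weighted sum: 5·45 + 4·20 + 6·17 = 225 + 80 + 102 = 407
Weight total: 5 + 4 + 6 = 15
WMA = 407 / 15 = 27.133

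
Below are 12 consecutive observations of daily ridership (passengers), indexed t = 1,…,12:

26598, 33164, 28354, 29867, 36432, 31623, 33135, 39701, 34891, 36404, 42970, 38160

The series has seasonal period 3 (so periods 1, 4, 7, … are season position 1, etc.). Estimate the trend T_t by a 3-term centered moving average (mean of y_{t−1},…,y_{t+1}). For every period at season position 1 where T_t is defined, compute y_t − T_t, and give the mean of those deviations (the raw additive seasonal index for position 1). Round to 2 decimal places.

-1684.33

Season position 1 occurs at t = 4, 7, 10 (where T_t is defined).
t=4: T_4 = 31551.0000; y_4 − T_4 = 29867 − 31551.0000 = -1684.0000
t=7: T_7 = 34819.6667; y_7 − T_7 = 33135 − 34819.6667 = -1684.6667
t=10: T_10 = 38088.3333; y_10 − T_10 = 36404 − 38088.3333 = -1684.3333
Mean deviation: (-1684.0000 + -1684.6667 + -1684.3333) / 3 = -1684.33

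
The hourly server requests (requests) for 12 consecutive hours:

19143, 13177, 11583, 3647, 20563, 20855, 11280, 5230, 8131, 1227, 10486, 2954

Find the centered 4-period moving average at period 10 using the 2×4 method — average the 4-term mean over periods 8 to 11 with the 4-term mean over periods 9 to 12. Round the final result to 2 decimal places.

5984.00

Sum over 8–11: 5230 + 8131 + 1227 + 10486 = 25074
Sum over 9–12: 8131 + 1227 + 10486 + 2954 = 22798
CMA at t=10 = (25074 + 22798) / (2·4) = 47872 / 8 = 5984.00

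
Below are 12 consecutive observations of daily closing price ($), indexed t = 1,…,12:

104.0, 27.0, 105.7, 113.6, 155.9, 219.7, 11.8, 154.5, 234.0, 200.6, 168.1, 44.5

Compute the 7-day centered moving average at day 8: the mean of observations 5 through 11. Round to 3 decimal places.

Sum of periods 5–11: 155.9 + 219.7 + 11.8 + 154.5 + 234.0 + 200.6 + 168.1 = 1144.6
Divide by 7: 1144.6 / 7 = 163.514

163.514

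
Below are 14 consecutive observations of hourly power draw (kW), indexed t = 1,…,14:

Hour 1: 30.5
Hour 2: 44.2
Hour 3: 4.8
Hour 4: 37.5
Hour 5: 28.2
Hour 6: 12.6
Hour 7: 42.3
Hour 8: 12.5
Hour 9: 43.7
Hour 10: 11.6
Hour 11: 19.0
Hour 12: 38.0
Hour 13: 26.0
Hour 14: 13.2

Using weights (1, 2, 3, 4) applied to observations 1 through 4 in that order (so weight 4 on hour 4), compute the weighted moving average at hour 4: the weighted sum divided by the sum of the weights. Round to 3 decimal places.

Weighted sum: 1·30.5 + 2·44.2 + 3·4.8 + 4·37.5 = 30.5 + 88.4 + 14.4 + 150.0 = 283.3
Weight total: 1 + 2 + 3 + 4 = 10
WMA = 283.3 / 10 = 28.330

28.330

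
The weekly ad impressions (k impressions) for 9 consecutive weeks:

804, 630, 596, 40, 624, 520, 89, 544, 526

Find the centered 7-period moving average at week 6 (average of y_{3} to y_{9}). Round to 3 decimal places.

Sum of periods 3–9: 596 + 40 + 624 + 520 + 89 + 544 + 526 = 2939
Divide by 7: 2939 / 7 = 419.857

419.857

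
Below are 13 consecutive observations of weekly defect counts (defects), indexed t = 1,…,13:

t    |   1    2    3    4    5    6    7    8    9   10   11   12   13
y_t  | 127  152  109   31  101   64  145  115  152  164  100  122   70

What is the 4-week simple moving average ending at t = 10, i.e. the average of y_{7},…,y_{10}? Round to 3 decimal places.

144.000

Sum of periods 7–10: 145 + 115 + 152 + 164 = 576
Divide by 4: 576 / 4 = 144.000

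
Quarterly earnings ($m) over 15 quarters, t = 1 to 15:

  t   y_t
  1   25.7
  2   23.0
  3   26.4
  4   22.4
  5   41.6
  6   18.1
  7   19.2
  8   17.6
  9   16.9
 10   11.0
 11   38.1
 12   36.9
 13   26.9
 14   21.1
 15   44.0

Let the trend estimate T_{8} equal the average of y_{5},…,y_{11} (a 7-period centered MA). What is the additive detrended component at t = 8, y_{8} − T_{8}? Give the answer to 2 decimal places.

Trend T_8 = (41.6 + 18.1 + 19.2 + 17.6 + 16.9 + 11.0 + 38.1) / 7 = 162.5/7 = 23.2143
Detrended value: 17.6 − 23.2143 = -5.61

-5.61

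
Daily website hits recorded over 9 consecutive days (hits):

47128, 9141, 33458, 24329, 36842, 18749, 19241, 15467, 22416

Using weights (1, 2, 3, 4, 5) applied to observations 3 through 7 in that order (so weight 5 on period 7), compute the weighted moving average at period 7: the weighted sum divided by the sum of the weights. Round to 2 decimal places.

24256.20

Weighted sum: 1·33458 + 2·24329 + 3·36842 + 4·18749 + 5·19241 = 33458 + 48658 + 110526 + 74996 + 96205 = 363843
Weight total: 1 + 2 + 3 + 4 + 5 = 15
WMA = 363843 / 15 = 24256.20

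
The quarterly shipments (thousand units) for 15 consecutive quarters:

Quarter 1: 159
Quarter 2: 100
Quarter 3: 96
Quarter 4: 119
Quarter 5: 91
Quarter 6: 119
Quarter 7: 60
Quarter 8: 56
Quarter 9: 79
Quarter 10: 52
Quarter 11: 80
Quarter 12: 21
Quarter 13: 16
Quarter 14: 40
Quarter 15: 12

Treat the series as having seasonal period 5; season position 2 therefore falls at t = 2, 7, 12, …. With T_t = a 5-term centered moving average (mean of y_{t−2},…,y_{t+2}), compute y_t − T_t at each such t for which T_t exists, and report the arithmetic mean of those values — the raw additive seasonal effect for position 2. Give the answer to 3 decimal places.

Season position 2 occurs at t = 7, 12 (where T_t is defined).
t=7: T_7 = 81.00000; y_7 − T_7 = 60 − 81.00000 = -21.00000
t=12: T_12 = 41.80000; y_12 − T_12 = 21 − 41.80000 = -20.80000
Mean deviation: (-21.00000 + -20.80000) / 2 = -20.900

-20.900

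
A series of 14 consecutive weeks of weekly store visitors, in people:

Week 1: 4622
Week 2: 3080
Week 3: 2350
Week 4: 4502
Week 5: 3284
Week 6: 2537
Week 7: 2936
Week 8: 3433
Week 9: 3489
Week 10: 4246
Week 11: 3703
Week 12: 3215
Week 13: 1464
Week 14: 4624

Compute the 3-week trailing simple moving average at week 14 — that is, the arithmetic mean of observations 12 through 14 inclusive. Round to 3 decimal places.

3101.000

Sum of periods 12–14: 3215 + 1464 + 4624 = 9303
Divide by 3: 9303 / 3 = 3101.000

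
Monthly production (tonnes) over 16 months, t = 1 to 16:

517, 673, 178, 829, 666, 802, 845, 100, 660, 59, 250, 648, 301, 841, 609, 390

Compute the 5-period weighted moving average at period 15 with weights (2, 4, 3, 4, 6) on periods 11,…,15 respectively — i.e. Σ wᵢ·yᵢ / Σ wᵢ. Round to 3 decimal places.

579.632

Weighted sum: 2·250 + 4·648 + 3·301 + 4·841 + 6·609 = 500 + 2592 + 903 + 3364 + 3654 = 11013
Weight total: 2 + 4 + 3 + 4 + 6 = 19
WMA = 11013 / 19 = 579.632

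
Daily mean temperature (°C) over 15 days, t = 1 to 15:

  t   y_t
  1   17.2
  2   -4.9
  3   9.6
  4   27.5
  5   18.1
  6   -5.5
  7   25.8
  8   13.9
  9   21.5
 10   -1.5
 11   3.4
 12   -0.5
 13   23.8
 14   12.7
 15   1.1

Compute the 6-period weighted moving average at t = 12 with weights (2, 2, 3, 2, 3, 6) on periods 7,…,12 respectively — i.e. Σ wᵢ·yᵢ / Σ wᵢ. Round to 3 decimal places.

Weighted sum: 2·25.8 + 2·13.9 + 3·21.5 + 2·-1.5 + 3·3.4 + 6·-0.5 = 51.6 + 27.8 + 64.5 + -3.0 + 10.2 + -3.0 = 148.1
Weight total: 2 + 2 + 3 + 2 + 3 + 6 = 18
WMA = 148.1 / 18 = 8.228

8.228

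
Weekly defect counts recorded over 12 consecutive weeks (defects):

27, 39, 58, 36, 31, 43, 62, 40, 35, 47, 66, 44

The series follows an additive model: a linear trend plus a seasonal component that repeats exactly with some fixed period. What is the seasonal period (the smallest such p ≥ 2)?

4

First differences y_{t+1} − y_t: 12, 19, -22, -5, 12, 19, -22, -5, 12, 19, …
The difference pattern repeats every 4 terms and not for any smaller step, so p = 4.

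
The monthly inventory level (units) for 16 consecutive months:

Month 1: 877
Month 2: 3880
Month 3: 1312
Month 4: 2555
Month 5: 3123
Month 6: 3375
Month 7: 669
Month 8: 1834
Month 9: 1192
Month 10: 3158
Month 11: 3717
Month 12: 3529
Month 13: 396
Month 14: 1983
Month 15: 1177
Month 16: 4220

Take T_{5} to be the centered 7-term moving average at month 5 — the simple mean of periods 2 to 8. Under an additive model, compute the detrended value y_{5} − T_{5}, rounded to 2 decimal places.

730.43

Trend T_5 = (3880 + 1312 + 2555 + 3123 + 3375 + 669 + 1834) / 7 = 16748/7 = 2392.5714
Detrended value: 3123 − 2392.5714 = 730.43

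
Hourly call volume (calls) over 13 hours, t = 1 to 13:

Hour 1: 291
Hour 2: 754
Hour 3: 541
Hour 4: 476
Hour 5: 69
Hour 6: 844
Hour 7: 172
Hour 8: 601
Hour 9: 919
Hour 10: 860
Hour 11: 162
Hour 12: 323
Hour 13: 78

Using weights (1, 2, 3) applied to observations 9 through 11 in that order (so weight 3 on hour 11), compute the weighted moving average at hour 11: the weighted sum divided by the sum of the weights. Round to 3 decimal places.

520.833

Weighted sum: 1·919 + 2·860 + 3·162 = 919 + 1720 + 486 = 3125
Weight total: 1 + 2 + 3 = 6
WMA = 3125 / 6 = 520.833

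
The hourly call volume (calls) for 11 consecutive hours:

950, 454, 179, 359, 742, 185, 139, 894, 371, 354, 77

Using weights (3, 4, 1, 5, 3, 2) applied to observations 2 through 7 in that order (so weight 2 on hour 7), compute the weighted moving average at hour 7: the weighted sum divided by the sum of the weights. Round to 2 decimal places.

Weighted sum: 3·454 + 4·179 + 1·359 + 5·742 + 3·185 + 2·139 = 1362 + 716 + 359 + 3710 + 555 + 278 = 6980
Weight total: 3 + 4 + 1 + 5 + 3 + 2 = 18
WMA = 6980 / 18 = 387.78

387.78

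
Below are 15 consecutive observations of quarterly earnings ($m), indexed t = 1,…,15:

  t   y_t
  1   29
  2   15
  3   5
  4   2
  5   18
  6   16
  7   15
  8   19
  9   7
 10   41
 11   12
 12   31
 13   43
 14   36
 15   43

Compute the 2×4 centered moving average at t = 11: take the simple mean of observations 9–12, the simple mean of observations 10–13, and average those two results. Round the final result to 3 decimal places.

Sum over 9–12: 7 + 41 + 12 + 31 = 91
Sum over 10–13: 41 + 12 + 31 + 43 = 127
CMA at t=11 = (91 + 127) / (2·4) = 218 / 8 = 27.250

27.250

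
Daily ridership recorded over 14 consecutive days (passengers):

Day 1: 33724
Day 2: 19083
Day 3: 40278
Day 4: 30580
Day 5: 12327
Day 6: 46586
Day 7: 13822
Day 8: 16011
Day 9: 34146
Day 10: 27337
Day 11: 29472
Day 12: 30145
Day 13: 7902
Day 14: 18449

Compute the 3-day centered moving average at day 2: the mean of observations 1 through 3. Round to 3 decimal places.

Sum of periods 1–3: 33724 + 19083 + 40278 = 93085
Divide by 3: 93085 / 3 = 31028.333

31028.333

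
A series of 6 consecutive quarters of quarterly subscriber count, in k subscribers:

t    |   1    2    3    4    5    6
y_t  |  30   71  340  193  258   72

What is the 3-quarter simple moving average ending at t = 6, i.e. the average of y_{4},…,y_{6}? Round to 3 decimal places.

Sum of periods 4–6: 193 + 258 + 72 = 523
Divide by 3: 523 / 3 = 174.333

174.333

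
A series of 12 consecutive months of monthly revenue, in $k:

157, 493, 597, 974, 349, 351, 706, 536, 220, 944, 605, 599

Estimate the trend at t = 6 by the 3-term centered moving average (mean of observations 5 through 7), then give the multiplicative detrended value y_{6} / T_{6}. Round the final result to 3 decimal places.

0.749

Trend T_6 = (349 + 351 + 706) / 3 = 1406/3 = 468.66667
Ratio to trend: 351 / 468.66667 = 0.749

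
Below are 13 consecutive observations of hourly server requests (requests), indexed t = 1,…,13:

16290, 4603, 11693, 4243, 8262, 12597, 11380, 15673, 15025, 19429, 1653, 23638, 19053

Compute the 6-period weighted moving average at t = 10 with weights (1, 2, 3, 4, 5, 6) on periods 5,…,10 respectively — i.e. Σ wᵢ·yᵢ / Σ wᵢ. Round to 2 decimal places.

15332.71

Weighted sum: 1·8262 + 2·12597 + 3·11380 + 4·15673 + 5·15025 + 6·19429 = 8262 + 25194 + 34140 + 62692 + 75125 + 116574 = 321987
Weight total: 1 + 2 + 3 + 4 + 5 + 6 = 21
WMA = 321987 / 21 = 15332.71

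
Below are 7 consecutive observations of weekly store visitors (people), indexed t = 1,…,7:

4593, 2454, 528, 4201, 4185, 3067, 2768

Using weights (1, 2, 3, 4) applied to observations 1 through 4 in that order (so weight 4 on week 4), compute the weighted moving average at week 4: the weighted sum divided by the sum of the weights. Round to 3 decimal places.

Weighted sum: 1·4593 + 2·2454 + 3·528 + 4·4201 = 4593 + 4908 + 1584 + 16804 = 27889
Weight total: 1 + 2 + 3 + 4 = 10
WMA = 27889 / 10 = 2788.900

2788.900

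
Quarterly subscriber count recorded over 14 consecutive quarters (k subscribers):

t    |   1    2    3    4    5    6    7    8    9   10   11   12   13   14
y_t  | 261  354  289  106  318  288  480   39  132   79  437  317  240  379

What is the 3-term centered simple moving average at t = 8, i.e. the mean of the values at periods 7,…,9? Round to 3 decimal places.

217.000

Sum of periods 7–9: 480 + 39 + 132 = 651
Divide by 3: 651 / 3 = 217.000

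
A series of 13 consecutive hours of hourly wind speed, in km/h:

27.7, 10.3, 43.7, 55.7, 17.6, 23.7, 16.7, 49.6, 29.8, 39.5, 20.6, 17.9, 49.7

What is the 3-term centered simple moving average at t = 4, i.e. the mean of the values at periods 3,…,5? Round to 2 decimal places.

Sum of periods 3–5: 43.7 + 55.7 + 17.6 = 117.0
Divide by 3: 117.0 / 3 = 39.00

39.00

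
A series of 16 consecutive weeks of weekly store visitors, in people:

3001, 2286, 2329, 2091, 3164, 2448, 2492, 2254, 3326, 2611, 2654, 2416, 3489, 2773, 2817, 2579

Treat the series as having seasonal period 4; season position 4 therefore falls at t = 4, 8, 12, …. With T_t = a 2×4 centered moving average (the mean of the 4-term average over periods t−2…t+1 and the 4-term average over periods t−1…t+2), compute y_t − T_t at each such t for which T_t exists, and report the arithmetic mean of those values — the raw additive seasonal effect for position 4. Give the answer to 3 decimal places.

-396.625

Season position 4 occurs at t = 4, 8, 12 (where T_t is defined).
t=4: T_4 = 2487.75000; y_4 − T_4 = 2091 − 2487.75000 = -396.75000
t=8: T_8 = 2650.37500; y_8 − T_8 = 2254 − 2650.37500 = -396.37500
t=12: T_12 = 2812.75000; y_12 − T_12 = 2416 − 2812.75000 = -396.75000
Mean deviation: (-396.75000 + -396.37500 + -396.75000) / 3 = -396.625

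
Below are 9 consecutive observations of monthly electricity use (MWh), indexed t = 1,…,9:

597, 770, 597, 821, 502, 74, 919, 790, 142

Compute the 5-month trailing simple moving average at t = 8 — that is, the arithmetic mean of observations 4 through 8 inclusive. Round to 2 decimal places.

Sum of periods 4–8: 821 + 502 + 74 + 919 + 790 = 3106
Divide by 5: 3106 / 5 = 621.20

621.20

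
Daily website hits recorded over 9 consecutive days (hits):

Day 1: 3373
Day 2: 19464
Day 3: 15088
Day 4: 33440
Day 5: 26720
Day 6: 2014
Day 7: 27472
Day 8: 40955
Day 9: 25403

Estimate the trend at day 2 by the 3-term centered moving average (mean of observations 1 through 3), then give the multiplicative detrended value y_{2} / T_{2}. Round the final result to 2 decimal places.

1.54

Trend T_2 = (3373 + 19464 + 15088) / 3 = 37925/3 = 12641.6667
Ratio to trend: 19464 / 12641.6667 = 1.54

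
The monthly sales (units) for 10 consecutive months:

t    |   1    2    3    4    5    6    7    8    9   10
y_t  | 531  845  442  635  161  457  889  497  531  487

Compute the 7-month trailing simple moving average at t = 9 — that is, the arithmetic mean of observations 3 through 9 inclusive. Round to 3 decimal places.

516.000

Sum of periods 3–9: 442 + 635 + 161 + 457 + 889 + 497 + 531 = 3612
Divide by 7: 3612 / 7 = 516.000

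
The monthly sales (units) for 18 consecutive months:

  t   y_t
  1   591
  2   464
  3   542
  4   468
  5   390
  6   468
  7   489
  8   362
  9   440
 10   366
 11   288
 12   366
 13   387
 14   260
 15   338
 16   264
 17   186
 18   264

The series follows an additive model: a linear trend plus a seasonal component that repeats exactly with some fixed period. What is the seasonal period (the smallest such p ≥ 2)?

First differences y_{t+1} − y_t: -127, 78, -74, -78, 78, 21, -127, 78, -74, -78, 78, 21, -127, 78, …
The difference pattern repeats every 6 terms and not for any smaller step, so p = 6.

6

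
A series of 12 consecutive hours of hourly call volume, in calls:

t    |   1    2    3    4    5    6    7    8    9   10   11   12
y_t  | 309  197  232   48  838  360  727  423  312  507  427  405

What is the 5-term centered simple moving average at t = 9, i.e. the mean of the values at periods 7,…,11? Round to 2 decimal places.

479.20

Sum of periods 7–11: 727 + 423 + 312 + 507 + 427 = 2396
Divide by 5: 2396 / 5 = 479.20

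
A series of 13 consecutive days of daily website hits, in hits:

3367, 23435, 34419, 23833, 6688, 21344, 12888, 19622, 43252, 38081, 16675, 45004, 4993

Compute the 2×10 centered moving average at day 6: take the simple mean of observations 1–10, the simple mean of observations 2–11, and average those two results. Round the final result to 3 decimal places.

Sum over 1–10: 3367 + 23435 + 34419 + 23833 + 6688 + 21344 + 12888 + 19622 + 43252 + 38081 = 226929
Sum over 2–11: 23435 + 34419 + 23833 + 6688 + 21344 + 12888 + 19622 + 43252 + 38081 + 16675 = 240237
CMA at t=6 = (226929 + 240237) / (2·10) = 467166 / 20 = 23358.300

23358.300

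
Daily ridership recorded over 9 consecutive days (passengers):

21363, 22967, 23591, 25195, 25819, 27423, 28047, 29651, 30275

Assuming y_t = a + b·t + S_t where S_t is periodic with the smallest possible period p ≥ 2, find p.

2

First differences y_{t+1} − y_t: 1604, 624, 1604, 624, 1604, 624, …
The difference pattern repeats every 2 terms and not for any smaller step, so p = 2.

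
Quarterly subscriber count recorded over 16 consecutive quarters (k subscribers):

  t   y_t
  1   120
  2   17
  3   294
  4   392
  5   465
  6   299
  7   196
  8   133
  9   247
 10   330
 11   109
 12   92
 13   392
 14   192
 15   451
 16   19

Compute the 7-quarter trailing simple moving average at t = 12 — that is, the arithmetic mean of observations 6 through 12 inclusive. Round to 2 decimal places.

200.86

Sum of periods 6–12: 299 + 196 + 133 + 247 + 330 + 109 + 92 = 1406
Divide by 7: 1406 / 7 = 200.86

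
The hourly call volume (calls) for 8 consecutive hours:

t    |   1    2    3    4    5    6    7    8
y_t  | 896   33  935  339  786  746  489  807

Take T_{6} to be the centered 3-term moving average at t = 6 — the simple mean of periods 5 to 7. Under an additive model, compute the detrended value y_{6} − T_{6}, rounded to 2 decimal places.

72.33

Trend T_6 = (786 + 746 + 489) / 3 = 2021/3 = 673.6667
Detrended value: 746 − 673.6667 = 72.33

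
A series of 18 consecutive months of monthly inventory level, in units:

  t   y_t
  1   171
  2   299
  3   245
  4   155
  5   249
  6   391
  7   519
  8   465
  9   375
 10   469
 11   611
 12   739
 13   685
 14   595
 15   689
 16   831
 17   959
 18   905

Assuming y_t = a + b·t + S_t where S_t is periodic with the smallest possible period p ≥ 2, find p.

5

First differences y_{t+1} − y_t: 128, -54, -90, 94, 142, 128, -54, -90, 94, 142, 128, -54, …
The difference pattern repeats every 5 terms and not for any smaller step, so p = 5.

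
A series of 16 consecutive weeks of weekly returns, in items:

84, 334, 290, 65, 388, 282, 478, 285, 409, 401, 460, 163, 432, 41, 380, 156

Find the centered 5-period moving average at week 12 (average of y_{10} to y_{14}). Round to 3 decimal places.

Sum of periods 10–14: 401 + 460 + 163 + 432 + 41 = 1497
Divide by 5: 1497 / 5 = 299.400

299.400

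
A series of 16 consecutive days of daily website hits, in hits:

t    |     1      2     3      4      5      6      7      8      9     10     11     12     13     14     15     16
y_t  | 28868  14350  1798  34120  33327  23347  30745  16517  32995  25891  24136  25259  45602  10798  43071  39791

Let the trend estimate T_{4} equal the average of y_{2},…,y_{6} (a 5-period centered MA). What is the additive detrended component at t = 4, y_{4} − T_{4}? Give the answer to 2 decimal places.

12731.60

Trend T_4 = (14350 + 1798 + 34120 + 33327 + 23347) / 5 = 106942/5 = 21388.4000
Detrended value: 34120 − 21388.4000 = 12731.60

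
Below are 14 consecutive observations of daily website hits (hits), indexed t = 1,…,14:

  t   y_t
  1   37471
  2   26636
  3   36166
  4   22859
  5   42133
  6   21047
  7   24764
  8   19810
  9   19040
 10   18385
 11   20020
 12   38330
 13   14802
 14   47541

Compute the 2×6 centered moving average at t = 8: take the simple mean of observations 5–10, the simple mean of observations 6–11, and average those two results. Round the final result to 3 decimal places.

Sum over 5–10: 42133 + 21047 + 24764 + 19810 + 19040 + 18385 = 145179
Sum over 6–11: 21047 + 24764 + 19810 + 19040 + 18385 + 20020 = 123066
CMA at t=8 = (145179 + 123066) / (2·6) = 268245 / 12 = 22353.750

22353.750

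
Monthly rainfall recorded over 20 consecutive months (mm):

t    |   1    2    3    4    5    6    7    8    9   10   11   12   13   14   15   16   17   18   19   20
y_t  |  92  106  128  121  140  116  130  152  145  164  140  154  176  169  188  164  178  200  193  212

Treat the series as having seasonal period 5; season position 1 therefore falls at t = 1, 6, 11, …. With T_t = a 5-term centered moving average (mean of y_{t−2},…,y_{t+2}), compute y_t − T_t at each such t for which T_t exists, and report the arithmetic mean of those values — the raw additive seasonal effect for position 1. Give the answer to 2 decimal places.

Season position 1 occurs at t = 6, 11, 16 (where T_t is defined).
t=6: T_6 = 131.8000; y_6 − T_6 = 116 − 131.8000 = -15.8000
t=11: T_11 = 155.8000; y_11 − T_11 = 140 − 155.8000 = -15.8000
t=16: T_16 = 179.8000; y_16 − T_16 = 164 − 179.8000 = -15.8000
Mean deviation: (-15.8000 + -15.8000 + -15.8000) / 3 = -15.80

-15.80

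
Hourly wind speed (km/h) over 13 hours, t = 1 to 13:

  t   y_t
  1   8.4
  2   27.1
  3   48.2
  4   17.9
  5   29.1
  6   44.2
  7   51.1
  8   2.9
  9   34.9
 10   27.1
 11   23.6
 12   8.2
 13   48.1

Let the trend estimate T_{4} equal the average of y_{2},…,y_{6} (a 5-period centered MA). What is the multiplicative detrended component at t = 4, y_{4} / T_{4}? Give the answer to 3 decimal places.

Trend T_4 = (27.1 + 48.2 + 17.9 + 29.1 + 44.2) / 5 = 166.5/5 = 33.30000
Ratio to trend: 17.9 / 33.30000 = 0.538

0.538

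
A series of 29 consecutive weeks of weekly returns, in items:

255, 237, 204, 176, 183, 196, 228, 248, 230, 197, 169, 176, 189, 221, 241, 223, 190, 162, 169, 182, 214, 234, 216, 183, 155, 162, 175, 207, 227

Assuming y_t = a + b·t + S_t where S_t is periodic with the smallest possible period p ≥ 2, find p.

First differences y_{t+1} − y_t: -18, -33, -28, 7, 13, 32, 20, -18, -33, -28, 7, 13, 32, 20, -18, -33, …
The difference pattern repeats every 7 terms and not for any smaller step, so p = 7.

7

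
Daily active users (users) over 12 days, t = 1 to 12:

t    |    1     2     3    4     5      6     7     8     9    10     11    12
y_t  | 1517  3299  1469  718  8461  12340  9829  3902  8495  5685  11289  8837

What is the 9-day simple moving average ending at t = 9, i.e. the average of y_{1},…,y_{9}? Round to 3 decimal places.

5558.889

Sum of periods 1–9: 1517 + 3299 + 1469 + 718 + 8461 + 12340 + 9829 + 3902 + 8495 = 50030
Divide by 9: 50030 / 9 = 5558.889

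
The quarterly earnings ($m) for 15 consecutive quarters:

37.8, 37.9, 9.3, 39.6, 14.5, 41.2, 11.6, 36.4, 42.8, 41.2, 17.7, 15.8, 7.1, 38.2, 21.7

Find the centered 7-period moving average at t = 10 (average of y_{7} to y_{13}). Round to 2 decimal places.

Sum of periods 7–13: 11.6 + 36.4 + 42.8 + 41.2 + 17.7 + 15.8 + 7.1 = 172.6
Divide by 7: 172.6 / 7 = 24.66

24.66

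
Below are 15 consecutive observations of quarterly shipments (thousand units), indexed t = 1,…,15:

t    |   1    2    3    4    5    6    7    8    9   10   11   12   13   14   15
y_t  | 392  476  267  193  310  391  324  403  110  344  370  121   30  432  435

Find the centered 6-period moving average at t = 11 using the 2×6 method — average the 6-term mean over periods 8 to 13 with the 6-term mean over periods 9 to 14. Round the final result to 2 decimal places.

Sum over 8–13: 403 + 110 + 344 + 370 + 121 + 30 = 1378
Sum over 9–14: 110 + 344 + 370 + 121 + 30 + 432 = 1407
CMA at t=11 = (1378 + 1407) / (2·6) = 2785 / 12 = 232.08

232.08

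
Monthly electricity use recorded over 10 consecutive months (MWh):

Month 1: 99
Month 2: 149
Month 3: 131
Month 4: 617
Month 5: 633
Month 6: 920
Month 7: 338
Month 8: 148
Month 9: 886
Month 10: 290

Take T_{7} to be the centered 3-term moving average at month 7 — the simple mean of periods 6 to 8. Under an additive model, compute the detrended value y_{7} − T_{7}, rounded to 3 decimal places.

-130.667

Trend T_7 = (920 + 338 + 148) / 3 = 1406/3 = 468.66667
Detrended value: 338 − 468.66667 = -130.667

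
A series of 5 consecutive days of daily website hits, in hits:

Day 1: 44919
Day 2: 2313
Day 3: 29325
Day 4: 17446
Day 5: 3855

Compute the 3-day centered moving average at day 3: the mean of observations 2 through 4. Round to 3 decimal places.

Sum of periods 2–4: 2313 + 29325 + 17446 = 49084
Divide by 3: 49084 / 3 = 16361.333

16361.333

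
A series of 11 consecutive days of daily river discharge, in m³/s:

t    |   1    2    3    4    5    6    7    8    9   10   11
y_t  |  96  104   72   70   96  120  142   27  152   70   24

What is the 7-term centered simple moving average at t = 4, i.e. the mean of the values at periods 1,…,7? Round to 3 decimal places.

Sum of periods 1–7: 96 + 104 + 72 + 70 + 96 + 120 + 142 = 700
Divide by 7: 700 / 7 = 100.000

100.000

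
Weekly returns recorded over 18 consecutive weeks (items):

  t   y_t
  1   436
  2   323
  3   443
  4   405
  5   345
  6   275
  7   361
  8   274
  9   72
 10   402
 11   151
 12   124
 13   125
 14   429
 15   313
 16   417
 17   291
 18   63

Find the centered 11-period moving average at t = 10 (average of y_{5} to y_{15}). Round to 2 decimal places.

261.00

Sum of periods 5–15: 345 + 275 + 361 + 274 + 72 + 402 + 151 + 124 + 125 + 429 + 313 = 2871
Divide by 11: 2871 / 11 = 261.00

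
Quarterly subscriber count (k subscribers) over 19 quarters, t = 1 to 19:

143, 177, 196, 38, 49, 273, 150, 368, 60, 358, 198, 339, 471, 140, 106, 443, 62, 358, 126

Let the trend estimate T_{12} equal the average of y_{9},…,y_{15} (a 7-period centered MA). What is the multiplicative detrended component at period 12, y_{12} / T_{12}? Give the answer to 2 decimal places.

1.42

Trend T_12 = (60 + 358 + 198 + 339 + 471 + 140 + 106) / 7 = 1672/7 = 238.8571
Ratio to trend: 339 / 238.8571 = 1.42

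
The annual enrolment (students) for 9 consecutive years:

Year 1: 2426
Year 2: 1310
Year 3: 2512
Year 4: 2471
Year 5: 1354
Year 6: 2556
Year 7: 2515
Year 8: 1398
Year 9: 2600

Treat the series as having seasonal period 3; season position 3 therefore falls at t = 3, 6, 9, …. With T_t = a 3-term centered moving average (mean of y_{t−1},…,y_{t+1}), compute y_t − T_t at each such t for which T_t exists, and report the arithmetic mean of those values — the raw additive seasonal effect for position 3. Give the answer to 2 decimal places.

414.33

Season position 3 occurs at t = 3, 6 (where T_t is defined).
t=3: T_3 = 2097.6667; y_3 − T_3 = 2512 − 2097.6667 = 414.3333
t=6: T_6 = 2141.6667; y_6 − T_6 = 2556 − 2141.6667 = 414.3333
Mean deviation: (414.3333 + 414.3333) / 2 = 414.33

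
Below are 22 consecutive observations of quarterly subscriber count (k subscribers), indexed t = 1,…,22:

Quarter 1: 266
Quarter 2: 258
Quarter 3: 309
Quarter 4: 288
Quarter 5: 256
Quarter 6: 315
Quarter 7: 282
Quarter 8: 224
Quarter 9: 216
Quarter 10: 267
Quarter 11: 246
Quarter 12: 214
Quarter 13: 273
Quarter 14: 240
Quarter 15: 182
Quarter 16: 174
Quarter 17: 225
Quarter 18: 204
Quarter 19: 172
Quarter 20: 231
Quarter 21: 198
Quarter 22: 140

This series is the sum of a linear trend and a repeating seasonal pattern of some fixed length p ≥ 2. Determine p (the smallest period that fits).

First differences y_{t+1} − y_t: -8, 51, -21, -32, 59, -33, -58, -8, 51, -21, -32, 59, -33, -58, -8, 51, …
The difference pattern repeats every 7 terms and not for any smaller step, so p = 7.

7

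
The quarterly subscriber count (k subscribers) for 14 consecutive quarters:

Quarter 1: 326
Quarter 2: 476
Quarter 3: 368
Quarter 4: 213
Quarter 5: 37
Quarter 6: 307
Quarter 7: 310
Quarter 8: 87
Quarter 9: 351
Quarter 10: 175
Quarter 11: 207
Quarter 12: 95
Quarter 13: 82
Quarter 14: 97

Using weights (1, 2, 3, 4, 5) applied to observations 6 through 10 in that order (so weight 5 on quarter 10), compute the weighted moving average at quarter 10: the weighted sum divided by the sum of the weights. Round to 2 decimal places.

231.13

Weighted sum: 1·307 + 2·310 + 3·87 + 4·351 + 5·175 = 307 + 620 + 261 + 1404 + 875 = 3467
Weight total: 1 + 2 + 3 + 4 + 5 = 15
WMA = 3467 / 15 = 231.13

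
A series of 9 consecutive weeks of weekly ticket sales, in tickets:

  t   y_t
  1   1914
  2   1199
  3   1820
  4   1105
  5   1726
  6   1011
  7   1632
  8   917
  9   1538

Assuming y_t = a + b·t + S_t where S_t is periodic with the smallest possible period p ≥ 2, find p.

First differences y_{t+1} − y_t: -715, 621, -715, 621, -715, 621, …
The difference pattern repeats every 2 terms and not for any smaller step, so p = 2.

2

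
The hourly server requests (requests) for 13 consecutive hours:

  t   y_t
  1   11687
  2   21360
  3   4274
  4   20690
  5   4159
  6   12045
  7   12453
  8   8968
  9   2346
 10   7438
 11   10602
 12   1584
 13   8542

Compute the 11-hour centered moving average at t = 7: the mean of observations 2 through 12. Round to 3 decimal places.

Sum of periods 2–12: 21360 + 4274 + 20690 + 4159 + 12045 + 12453 + 8968 + 2346 + 7438 + 10602 + 1584 = 105919
Divide by 11: 105919 / 11 = 9629.000

9629.000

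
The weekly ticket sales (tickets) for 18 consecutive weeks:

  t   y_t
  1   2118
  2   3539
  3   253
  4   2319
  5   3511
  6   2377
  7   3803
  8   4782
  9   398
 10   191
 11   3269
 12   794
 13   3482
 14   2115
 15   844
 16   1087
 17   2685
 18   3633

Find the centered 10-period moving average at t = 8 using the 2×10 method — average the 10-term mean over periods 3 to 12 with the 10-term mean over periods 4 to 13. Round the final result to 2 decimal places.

Sum over 3–12: 253 + 2319 + 3511 + 2377 + 3803 + 4782 + 398 + 191 + 3269 + 794 = 21697
Sum over 4–13: 2319 + 3511 + 2377 + 3803 + 4782 + 398 + 191 + 3269 + 794 + 3482 = 24926
CMA at t=8 = (21697 + 24926) / (2·10) = 46623 / 20 = 2331.15

2331.15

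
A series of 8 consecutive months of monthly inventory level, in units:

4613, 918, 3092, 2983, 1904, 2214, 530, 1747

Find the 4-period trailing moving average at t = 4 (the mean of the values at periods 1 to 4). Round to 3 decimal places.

Sum of periods 1–4: 4613 + 918 + 3092 + 2983 = 11606
Divide by 4: 11606 / 4 = 2901.500

2901.500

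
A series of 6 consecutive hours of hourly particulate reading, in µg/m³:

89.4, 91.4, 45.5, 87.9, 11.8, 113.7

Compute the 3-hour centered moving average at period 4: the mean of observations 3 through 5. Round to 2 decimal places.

48.40

Sum of periods 3–5: 45.5 + 87.9 + 11.8 = 145.2
Divide by 3: 145.2 / 3 = 48.40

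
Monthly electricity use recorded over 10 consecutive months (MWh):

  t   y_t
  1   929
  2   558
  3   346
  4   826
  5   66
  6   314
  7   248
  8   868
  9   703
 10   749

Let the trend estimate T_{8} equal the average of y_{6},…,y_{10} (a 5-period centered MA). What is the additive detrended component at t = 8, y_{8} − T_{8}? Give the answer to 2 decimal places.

Trend T_8 = (314 + 248 + 868 + 703 + 749) / 5 = 2882/5 = 576.4000
Detrended value: 868 − 576.4000 = 291.60

291.60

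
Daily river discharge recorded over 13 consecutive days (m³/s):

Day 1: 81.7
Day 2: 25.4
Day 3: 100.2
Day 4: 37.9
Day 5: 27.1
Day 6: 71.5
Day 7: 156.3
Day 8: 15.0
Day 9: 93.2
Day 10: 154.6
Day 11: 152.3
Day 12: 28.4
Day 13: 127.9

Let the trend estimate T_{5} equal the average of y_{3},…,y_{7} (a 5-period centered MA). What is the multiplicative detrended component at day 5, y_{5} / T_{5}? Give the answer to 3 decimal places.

0.345

Trend T_5 = (100.2 + 37.9 + 27.1 + 71.5 + 156.3) / 5 = 393.0/5 = 78.60000
Ratio to trend: 27.1 / 78.60000 = 0.345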